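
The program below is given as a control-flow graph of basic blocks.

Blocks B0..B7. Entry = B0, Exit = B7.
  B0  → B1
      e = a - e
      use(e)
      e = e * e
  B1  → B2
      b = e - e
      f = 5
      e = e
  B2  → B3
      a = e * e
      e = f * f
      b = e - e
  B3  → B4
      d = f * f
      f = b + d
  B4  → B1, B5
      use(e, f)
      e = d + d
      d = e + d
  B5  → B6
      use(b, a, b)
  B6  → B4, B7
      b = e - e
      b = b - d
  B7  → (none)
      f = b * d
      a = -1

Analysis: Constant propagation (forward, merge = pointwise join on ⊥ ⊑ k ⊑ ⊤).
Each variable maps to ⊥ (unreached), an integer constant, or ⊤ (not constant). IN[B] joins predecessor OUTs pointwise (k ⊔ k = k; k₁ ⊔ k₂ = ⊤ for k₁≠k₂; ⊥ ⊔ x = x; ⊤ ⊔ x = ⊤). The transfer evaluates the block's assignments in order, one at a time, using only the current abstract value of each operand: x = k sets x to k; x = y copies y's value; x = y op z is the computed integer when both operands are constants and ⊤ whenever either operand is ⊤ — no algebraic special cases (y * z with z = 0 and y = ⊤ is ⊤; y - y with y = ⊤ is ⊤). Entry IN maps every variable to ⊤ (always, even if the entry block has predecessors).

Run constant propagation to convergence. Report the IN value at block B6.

Answer: {a: ⊤, b: ⊤, c: ⊤, d: ⊤, e: ⊤, f: 25}

Derivation:
Per-block solution:
  B0:   IN=(all ⊤)   OUT=(all ⊤)
  B1:   IN=(all ⊤)   OUT={f:5; rest ⊤}
  B2:   IN={f:5; rest ⊤}   OUT={b:0, e:25, f:5; rest ⊤}
  B3:   IN={b:0, e:25, f:5; rest ⊤}   OUT={b:0, d:25, e:25, f:25; rest ⊤}
  B4:   IN={f:25; rest ⊤}   OUT={f:25; rest ⊤}
  B5:   IN={f:25; rest ⊤}   OUT={f:25; rest ⊤}
  B6:   IN={f:25; rest ⊤}   OUT={f:25; rest ⊤}
  B7:   IN={f:25; rest ⊤}   OUT={a:-1; rest ⊤}

Merge at B6: IN[B6] = OUT[B5] = {a: ⊤, b: ⊤, c: ⊤, d: ⊤, e: ⊤, f: 25}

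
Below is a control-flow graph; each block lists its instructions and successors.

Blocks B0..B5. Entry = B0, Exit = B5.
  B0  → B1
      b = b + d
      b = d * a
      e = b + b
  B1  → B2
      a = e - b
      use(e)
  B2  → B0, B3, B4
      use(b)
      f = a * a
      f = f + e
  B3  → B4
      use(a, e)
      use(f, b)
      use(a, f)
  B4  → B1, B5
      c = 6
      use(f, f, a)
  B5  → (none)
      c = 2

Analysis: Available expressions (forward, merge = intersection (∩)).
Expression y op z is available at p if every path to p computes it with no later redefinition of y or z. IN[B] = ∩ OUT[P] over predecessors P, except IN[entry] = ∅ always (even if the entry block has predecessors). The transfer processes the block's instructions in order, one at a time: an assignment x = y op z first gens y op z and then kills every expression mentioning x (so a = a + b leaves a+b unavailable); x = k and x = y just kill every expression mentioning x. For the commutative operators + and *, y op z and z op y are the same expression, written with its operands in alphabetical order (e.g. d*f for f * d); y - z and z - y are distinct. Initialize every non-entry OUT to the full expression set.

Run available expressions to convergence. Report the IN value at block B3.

Converged values:
  B0: | IN={} | OUT={a*d, b+b}
  B1: | IN={b+b} | OUT={b+b, e-b}
  B2: | IN={b+b, e-b} | OUT={a*a, b+b, e-b}
  B3: | IN={a*a, b+b, e-b} | OUT={a*a, b+b, e-b}
  B4: | IN={a*a, b+b, e-b} | OUT={a*a, b+b, e-b}
  B5: | IN={a*a, b+b, e-b} | OUT={a*a, b+b, e-b}

Merge at B3: IN[B3] = OUT[B2] = {a*a, b+b, e-b}

Answer: {a*a, b+b, e-b}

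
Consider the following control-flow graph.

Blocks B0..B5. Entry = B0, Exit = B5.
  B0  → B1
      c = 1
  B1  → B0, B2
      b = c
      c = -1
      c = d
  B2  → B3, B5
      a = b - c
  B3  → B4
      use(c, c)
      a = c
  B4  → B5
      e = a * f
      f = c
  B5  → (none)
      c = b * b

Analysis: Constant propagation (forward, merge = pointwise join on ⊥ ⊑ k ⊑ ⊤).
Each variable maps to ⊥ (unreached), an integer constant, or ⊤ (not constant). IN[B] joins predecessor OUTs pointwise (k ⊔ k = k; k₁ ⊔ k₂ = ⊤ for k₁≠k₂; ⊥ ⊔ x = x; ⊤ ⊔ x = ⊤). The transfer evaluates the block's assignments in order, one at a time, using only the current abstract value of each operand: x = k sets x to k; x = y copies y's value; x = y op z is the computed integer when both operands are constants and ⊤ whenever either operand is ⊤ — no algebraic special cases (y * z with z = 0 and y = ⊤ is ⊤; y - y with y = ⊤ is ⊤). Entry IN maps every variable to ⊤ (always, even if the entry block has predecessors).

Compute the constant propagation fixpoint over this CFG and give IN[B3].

Answer: {a: ⊤, b: 1, c: ⊤, d: ⊤, e: ⊤, f: ⊤}

Derivation:
Per-block solution:
  B0: | IN=(all ⊤) | OUT={c:1; rest ⊤}
  B1: | IN={c:1; rest ⊤} | OUT={b:1; rest ⊤}
  B2: | IN={b:1; rest ⊤} | OUT={b:1; rest ⊤}
  B3: | IN={b:1; rest ⊤} | OUT={b:1; rest ⊤}
  B4: | IN={b:1; rest ⊤} | OUT={b:1; rest ⊤}
  B5: | IN={b:1; rest ⊤} | OUT={b:1, c:1; rest ⊤}

Merge at B3: IN[B3] = OUT[B2] = {a: ⊤, b: 1, c: ⊤, d: ⊤, e: ⊤, f: ⊤}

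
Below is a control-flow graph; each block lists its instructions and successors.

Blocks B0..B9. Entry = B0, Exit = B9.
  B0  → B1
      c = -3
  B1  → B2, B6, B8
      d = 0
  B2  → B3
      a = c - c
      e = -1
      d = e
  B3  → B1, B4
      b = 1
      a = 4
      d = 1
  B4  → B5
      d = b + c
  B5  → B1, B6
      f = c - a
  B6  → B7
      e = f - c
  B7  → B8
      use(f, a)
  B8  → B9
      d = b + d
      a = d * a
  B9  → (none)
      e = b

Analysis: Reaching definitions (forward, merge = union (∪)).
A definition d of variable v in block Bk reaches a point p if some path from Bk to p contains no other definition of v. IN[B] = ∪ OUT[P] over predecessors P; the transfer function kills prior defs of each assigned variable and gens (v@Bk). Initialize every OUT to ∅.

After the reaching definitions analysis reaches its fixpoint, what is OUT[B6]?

Answer: {a@B3, b@B3, c@B0, d@B1, d@B4, e@B6, f@B5}

Working:
Converged values:
  B0:  IN={}  OUT={c@B0}
  B1:  IN={a@B3, b@B3, c@B0, d@B3, d@B4, e@B2, f@B5}  OUT={a@B3, b@B3, c@B0, d@B1, e@B2, f@B5}
  B2:  IN={a@B3, b@B3, c@B0, d@B1, e@B2, f@B5}  OUT={a@B2, b@B3, c@B0, d@B2, e@B2, f@B5}
  B3:  IN={a@B2, b@B3, c@B0, d@B2, e@B2, f@B5}  OUT={a@B3, b@B3, c@B0, d@B3, e@B2, f@B5}
  B4:  IN={a@B3, b@B3, c@B0, d@B3, e@B2, f@B5}  OUT={a@B3, b@B3, c@B0, d@B4, e@B2, f@B5}
  B5:  IN={a@B3, b@B3, c@B0, d@B4, e@B2, f@B5}  OUT={a@B3, b@B3, c@B0, d@B4, e@B2, f@B5}
  B6:  IN={a@B3, b@B3, c@B0, d@B1, d@B4, e@B2, f@B5}  OUT={a@B3, b@B3, c@B0, d@B1, d@B4, e@B6, f@B5}
  B7:  IN={a@B3, b@B3, c@B0, d@B1, d@B4, e@B6, f@B5}  OUT={a@B3, b@B3, c@B0, d@B1, d@B4, e@B6, f@B5}
  B8:  IN={a@B3, b@B3, c@B0, d@B1, d@B4, e@B2, e@B6, f@B5}  OUT={a@B8, b@B3, c@B0, d@B8, e@B2, e@B6, f@B5}
  B9:  IN={a@B8, b@B3, c@B0, d@B8, e@B2, e@B6, f@B5}  OUT={a@B8, b@B3, c@B0, d@B8, e@B9, f@B5}

Merge at B6: IN[B6] = OUT[B1] ⊔ OUT[B5] = {a@B3, b@B3, c@B0, d@B1, d@B4, e@B2, f@B5}
Applying B6's transfer function to that IN value gives OUT[B6] (row B6 above).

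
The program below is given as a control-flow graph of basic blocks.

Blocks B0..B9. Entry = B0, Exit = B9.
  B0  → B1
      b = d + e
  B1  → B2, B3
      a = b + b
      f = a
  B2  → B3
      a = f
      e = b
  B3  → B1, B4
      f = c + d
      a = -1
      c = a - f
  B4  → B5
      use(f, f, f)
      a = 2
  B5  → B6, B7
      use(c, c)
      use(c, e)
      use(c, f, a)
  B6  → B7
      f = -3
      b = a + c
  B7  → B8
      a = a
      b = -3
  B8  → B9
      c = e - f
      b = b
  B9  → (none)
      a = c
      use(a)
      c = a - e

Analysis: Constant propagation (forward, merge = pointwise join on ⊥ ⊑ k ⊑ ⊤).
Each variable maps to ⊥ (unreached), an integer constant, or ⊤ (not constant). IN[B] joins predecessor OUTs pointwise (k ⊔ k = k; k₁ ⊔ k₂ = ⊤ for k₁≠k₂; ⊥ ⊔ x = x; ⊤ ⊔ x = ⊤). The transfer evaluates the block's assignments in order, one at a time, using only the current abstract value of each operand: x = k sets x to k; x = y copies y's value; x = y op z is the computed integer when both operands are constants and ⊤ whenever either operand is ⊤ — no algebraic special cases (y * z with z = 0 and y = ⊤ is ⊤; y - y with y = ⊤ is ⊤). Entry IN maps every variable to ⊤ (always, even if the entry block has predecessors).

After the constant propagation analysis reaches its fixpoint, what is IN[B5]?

Fixpoint table:
  B0: | IN=(all ⊤) | OUT=(all ⊤)
  B1: | IN=(all ⊤) | OUT=(all ⊤)
  B2: | IN=(all ⊤) | OUT=(all ⊤)
  B3: | IN=(all ⊤) | OUT={a:-1; rest ⊤}
  B4: | IN={a:-1; rest ⊤} | OUT={a:2; rest ⊤}
  B5: | IN={a:2; rest ⊤} | OUT={a:2; rest ⊤}
  B6: | IN={a:2; rest ⊤} | OUT={a:2, f:-3; rest ⊤}
  B7: | IN={a:2; rest ⊤} | OUT={a:2, b:-3; rest ⊤}
  B8: | IN={a:2, b:-3; rest ⊤} | OUT={a:2, b:-3; rest ⊤}
  B9: | IN={a:2, b:-3; rest ⊤} | OUT={b:-3; rest ⊤}

Merge at B5: IN[B5] = OUT[B4] = {a: 2, b: ⊤, c: ⊤, d: ⊤, e: ⊤, f: ⊤}

Answer: {a: 2, b: ⊤, c: ⊤, d: ⊤, e: ⊤, f: ⊤}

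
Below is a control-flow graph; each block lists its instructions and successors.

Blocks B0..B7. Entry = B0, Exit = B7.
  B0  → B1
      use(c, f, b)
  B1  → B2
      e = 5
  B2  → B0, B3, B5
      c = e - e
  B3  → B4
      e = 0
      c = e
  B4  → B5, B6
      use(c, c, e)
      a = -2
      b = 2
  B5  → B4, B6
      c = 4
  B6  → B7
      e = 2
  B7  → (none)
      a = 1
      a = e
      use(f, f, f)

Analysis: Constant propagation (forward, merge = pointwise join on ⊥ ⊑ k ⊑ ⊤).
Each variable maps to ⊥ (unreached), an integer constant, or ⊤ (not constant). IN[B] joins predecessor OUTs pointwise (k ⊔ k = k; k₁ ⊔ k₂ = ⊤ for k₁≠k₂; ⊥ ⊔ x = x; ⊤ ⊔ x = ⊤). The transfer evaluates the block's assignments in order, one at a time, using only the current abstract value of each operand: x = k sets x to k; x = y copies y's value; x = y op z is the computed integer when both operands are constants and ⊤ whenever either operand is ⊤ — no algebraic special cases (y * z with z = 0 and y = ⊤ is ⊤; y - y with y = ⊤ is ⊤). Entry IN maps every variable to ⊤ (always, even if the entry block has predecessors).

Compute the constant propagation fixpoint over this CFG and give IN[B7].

Answer: {a: ⊤, b: ⊤, c: ⊤, d: ⊤, e: 2, f: ⊤}

Working:
Fixpoint table:
  B0: | IN=(all ⊤) | OUT=(all ⊤)
  B1: | IN=(all ⊤) | OUT={e:5; rest ⊤}
  B2: | IN={e:5; rest ⊤} | OUT={c:0, e:5; rest ⊤}
  B3: | IN={c:0, e:5; rest ⊤} | OUT={c:0, e:0; rest ⊤}
  B4: | IN=(all ⊤) | OUT={a:-2, b:2; rest ⊤}
  B5: | IN=(all ⊤) | OUT={c:4; rest ⊤}
  B6: | IN=(all ⊤) | OUT={e:2; rest ⊤}
  B7: | IN={e:2; rest ⊤} | OUT={a:2, e:2; rest ⊤}

Merge at B7: IN[B7] = OUT[B6] = {a: ⊤, b: ⊤, c: ⊤, d: ⊤, e: 2, f: ⊤}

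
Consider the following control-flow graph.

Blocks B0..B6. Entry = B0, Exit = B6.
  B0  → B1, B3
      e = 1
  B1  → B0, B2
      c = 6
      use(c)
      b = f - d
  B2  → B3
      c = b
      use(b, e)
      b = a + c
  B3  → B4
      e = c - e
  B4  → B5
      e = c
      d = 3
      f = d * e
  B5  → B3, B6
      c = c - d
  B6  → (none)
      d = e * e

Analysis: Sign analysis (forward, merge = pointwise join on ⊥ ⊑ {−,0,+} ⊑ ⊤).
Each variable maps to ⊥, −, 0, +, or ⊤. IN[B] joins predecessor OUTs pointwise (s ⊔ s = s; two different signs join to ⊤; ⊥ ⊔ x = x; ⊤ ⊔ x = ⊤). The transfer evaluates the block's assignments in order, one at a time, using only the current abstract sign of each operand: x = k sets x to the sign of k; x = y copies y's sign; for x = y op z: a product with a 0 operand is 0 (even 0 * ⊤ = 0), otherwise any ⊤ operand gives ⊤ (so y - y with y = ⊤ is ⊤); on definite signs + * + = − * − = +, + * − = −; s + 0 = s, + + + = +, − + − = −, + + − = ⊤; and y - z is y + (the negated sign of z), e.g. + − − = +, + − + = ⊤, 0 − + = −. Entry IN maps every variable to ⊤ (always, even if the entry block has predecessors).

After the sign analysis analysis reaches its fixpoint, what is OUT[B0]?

Fixpoint table:
  B0:  IN=(all ⊤)  OUT={e:+; rest ⊤}
  B1:  IN={e:+; rest ⊤}  OUT={c:+, e:+; rest ⊤}
  B2:  IN={c:+, e:+; rest ⊤}  OUT={e:+; rest ⊤}
  B3:  IN=(all ⊤)  OUT=(all ⊤)
  B4:  IN=(all ⊤)  OUT={d:+; rest ⊤}
  B5:  IN={d:+; rest ⊤}  OUT={d:+; rest ⊤}
  B6:  IN={d:+; rest ⊤}  OUT=(all ⊤)

Merge at B0 (entry node, so the boundary value (all ⊤) is joined with the incoming edge(s)): IN[B0] = (all ⊤) ⊔ OUT[B1] = {a: ⊤, b: ⊤, c: ⊤, d: ⊤, e: ⊤, f: ⊤}
Applying B0's transfer function to that IN value gives OUT[B0] (row B0 above).

Answer: {a: ⊤, b: ⊤, c: ⊤, d: ⊤, e: +, f: ⊤}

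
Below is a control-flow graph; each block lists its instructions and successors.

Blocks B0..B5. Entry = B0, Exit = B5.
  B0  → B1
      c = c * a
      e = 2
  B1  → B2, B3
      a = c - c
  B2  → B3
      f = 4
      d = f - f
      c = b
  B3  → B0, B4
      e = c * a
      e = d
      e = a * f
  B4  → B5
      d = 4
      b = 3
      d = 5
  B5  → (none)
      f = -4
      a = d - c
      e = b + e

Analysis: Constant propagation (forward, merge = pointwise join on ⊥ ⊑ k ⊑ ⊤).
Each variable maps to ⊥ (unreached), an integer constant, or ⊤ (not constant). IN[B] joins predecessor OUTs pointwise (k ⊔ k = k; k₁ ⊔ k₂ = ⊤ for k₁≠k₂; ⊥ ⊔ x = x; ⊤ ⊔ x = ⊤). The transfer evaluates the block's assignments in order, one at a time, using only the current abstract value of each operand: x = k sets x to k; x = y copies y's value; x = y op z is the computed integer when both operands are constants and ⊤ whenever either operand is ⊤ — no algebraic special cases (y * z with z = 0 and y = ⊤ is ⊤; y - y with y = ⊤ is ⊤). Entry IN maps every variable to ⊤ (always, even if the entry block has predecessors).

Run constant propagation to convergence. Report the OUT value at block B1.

Fixpoint table:
  B0: | IN=(all ⊤) | OUT={e:2; rest ⊤}
  B1: | IN={e:2; rest ⊤} | OUT={e:2; rest ⊤}
  B2: | IN={e:2; rest ⊤} | OUT={d:0, e:2, f:4; rest ⊤}
  B3: | IN={e:2; rest ⊤} | OUT=(all ⊤)
  B4: | IN=(all ⊤) | OUT={b:3, d:5; rest ⊤}
  B5: | IN={b:3, d:5; rest ⊤} | OUT={b:3, d:5, f:-4; rest ⊤}

Merge at B1: IN[B1] = OUT[B0] = {a: ⊤, b: ⊤, c: ⊤, d: ⊤, e: 2, f: ⊤}
Applying B1's transfer function to that IN value gives OUT[B1] (row B1 above).

Answer: {a: ⊤, b: ⊤, c: ⊤, d: ⊤, e: 2, f: ⊤}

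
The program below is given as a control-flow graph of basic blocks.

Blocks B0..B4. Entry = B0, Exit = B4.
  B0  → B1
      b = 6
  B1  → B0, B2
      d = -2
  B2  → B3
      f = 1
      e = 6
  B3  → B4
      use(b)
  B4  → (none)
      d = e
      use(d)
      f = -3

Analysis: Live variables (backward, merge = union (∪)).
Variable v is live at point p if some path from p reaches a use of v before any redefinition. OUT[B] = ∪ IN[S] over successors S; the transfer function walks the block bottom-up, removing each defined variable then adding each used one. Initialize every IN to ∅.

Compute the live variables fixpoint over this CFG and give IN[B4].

Per-block solution:
  B0: | IN={} | OUT={b}
  B1: | IN={b} | OUT={b}
  B2: | IN={b} | OUT={b, e}
  B3: | IN={b, e} | OUT={e}
  B4: | IN={e} | OUT={}

B4 is the boundary node: OUT[B4] = {}
Applying B4's transfer function to that OUT value gives IN[B4] (row B4 above).

Answer: {e}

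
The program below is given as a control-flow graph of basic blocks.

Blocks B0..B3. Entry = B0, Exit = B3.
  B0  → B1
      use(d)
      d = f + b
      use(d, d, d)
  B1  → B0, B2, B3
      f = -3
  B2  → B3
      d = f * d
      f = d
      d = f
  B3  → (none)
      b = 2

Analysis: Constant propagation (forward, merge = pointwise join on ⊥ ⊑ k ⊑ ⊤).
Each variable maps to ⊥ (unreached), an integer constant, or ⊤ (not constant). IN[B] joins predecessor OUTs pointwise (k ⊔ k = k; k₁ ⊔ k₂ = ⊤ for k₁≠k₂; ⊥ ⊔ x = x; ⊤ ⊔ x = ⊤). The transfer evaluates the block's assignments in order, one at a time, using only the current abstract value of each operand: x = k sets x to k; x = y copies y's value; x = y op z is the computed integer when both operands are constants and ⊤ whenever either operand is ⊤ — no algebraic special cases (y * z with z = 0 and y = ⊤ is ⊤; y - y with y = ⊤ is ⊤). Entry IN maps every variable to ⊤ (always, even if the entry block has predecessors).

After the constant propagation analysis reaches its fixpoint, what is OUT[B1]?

Per-block solution:
  B0:  IN=(all ⊤)  OUT=(all ⊤)
  B1:  IN=(all ⊤)  OUT={f:-3; rest ⊤}
  B2:  IN={f:-3; rest ⊤}  OUT=(all ⊤)
  B3:  IN=(all ⊤)  OUT={b:2; rest ⊤}

Merge at B1: IN[B1] = OUT[B0] = {a: ⊤, b: ⊤, c: ⊤, d: ⊤, e: ⊤, f: ⊤}
Applying B1's transfer function to that IN value gives OUT[B1] (row B1 above).

Answer: {a: ⊤, b: ⊤, c: ⊤, d: ⊤, e: ⊤, f: -3}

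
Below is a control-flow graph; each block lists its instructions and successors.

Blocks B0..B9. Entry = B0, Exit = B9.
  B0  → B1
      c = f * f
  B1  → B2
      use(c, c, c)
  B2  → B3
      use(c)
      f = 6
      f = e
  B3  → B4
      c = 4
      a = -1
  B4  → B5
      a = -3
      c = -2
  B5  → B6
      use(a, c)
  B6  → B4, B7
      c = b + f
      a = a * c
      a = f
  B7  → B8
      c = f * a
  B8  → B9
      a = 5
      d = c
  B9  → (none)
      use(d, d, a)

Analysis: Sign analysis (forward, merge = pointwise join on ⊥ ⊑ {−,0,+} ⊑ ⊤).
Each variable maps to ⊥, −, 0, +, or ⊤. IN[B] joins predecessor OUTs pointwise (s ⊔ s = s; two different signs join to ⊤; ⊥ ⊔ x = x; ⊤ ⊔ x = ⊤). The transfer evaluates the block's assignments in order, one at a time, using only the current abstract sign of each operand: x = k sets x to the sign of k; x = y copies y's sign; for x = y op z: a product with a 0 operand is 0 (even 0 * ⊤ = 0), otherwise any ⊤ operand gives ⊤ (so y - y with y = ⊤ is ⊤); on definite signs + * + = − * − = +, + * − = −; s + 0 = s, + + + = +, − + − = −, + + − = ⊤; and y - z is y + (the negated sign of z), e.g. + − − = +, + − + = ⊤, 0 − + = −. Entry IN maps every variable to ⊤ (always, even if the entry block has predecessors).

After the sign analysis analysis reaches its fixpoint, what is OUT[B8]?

Answer: {a: +, b: ⊤, c: ⊤, d: ⊤, e: ⊤, f: ⊤}

Working:
Per-block solution:
  B0: | IN=(all ⊤) | OUT=(all ⊤)
  B1: | IN=(all ⊤) | OUT=(all ⊤)
  B2: | IN=(all ⊤) | OUT=(all ⊤)
  B3: | IN=(all ⊤) | OUT={a:-, c:+; rest ⊤}
  B4: | IN=(all ⊤) | OUT={a:-, c:-; rest ⊤}
  B5: | IN={a:-, c:-; rest ⊤} | OUT={a:-, c:-; rest ⊤}
  B6: | IN={a:-, c:-; rest ⊤} | OUT=(all ⊤)
  B7: | IN=(all ⊤) | OUT=(all ⊤)
  B8: | IN=(all ⊤) | OUT={a:+; rest ⊤}
  B9: | IN={a:+; rest ⊤} | OUT={a:+; rest ⊤}

Merge at B8: IN[B8] = OUT[B7] = {a: ⊤, b: ⊤, c: ⊤, d: ⊤, e: ⊤, f: ⊤}
Applying B8's transfer function to that IN value gives OUT[B8] (row B8 above).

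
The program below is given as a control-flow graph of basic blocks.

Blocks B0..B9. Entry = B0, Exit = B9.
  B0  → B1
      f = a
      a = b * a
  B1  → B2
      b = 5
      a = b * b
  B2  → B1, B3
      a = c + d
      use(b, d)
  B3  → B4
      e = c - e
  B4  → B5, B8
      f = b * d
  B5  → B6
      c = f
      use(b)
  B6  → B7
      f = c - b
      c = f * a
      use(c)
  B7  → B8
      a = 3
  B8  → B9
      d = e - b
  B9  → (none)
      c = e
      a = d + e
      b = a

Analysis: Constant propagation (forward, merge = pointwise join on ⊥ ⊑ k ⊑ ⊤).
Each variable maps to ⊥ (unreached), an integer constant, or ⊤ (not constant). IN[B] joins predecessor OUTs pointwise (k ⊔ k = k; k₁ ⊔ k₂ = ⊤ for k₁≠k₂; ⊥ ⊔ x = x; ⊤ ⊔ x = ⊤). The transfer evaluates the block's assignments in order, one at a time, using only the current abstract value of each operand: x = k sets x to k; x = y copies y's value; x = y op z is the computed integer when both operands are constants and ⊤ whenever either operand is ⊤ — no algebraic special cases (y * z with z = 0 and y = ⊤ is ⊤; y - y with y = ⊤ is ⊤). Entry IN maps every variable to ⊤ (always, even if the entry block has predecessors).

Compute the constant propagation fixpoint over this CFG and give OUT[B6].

Answer: {a: ⊤, b: 5, c: ⊤, d: ⊤, e: ⊤, f: ⊤}

Trace:
Fixpoint table:
  B0: | IN=(all ⊤) | OUT=(all ⊤)
  B1: | IN=(all ⊤) | OUT={a:25, b:5; rest ⊤}
  B2: | IN={a:25, b:5; rest ⊤} | OUT={b:5; rest ⊤}
  B3: | IN={b:5; rest ⊤} | OUT={b:5; rest ⊤}
  B4: | IN={b:5; rest ⊤} | OUT={b:5; rest ⊤}
  B5: | IN={b:5; rest ⊤} | OUT={b:5; rest ⊤}
  B6: | IN={b:5; rest ⊤} | OUT={b:5; rest ⊤}
  B7: | IN={b:5; rest ⊤} | OUT={a:3, b:5; rest ⊤}
  B8: | IN={b:5; rest ⊤} | OUT={b:5; rest ⊤}
  B9: | IN={b:5; rest ⊤} | OUT=(all ⊤)

Merge at B6: IN[B6] = OUT[B5] = {a: ⊤, b: 5, c: ⊤, d: ⊤, e: ⊤, f: ⊤}
Applying B6's transfer function to that IN value gives OUT[B6] (row B6 above).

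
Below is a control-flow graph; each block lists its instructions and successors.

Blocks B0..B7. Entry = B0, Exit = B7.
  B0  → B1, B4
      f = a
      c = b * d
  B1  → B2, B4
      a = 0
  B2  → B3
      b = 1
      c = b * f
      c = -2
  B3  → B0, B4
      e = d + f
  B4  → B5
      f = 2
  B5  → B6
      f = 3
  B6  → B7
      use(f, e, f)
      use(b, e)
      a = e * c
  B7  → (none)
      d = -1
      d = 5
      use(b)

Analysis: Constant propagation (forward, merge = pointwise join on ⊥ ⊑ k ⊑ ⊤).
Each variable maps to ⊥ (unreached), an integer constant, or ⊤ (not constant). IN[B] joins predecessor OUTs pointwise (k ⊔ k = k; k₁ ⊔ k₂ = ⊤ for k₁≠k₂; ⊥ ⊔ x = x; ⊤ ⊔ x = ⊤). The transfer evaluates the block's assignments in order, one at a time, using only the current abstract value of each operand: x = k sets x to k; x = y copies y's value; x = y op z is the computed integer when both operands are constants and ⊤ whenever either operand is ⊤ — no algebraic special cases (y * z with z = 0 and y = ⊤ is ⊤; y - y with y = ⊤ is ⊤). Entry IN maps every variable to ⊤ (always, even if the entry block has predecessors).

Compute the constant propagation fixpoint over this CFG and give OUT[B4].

Per-block solution:
  B0:  IN=(all ⊤)  OUT=(all ⊤)
  B1:  IN=(all ⊤)  OUT={a:0; rest ⊤}
  B2:  IN={a:0; rest ⊤}  OUT={a:0, b:1, c:-2; rest ⊤}
  B3:  IN={a:0, b:1, c:-2; rest ⊤}  OUT={a:0, b:1, c:-2; rest ⊤}
  B4:  IN=(all ⊤)  OUT={f:2; rest ⊤}
  B5:  IN={f:2; rest ⊤}  OUT={f:3; rest ⊤}
  B6:  IN={f:3; rest ⊤}  OUT={f:3; rest ⊤}
  B7:  IN={f:3; rest ⊤}  OUT={d:5, f:3; rest ⊤}

Merge at B4: IN[B4] = OUT[B0] ⊔ OUT[B1] ⊔ OUT[B3] = {a: ⊤, b: ⊤, c: ⊤, d: ⊤, e: ⊤, f: ⊤}
Applying B4's transfer function to that IN value gives OUT[B4] (row B4 above).

Answer: {a: ⊤, b: ⊤, c: ⊤, d: ⊤, e: ⊤, f: 2}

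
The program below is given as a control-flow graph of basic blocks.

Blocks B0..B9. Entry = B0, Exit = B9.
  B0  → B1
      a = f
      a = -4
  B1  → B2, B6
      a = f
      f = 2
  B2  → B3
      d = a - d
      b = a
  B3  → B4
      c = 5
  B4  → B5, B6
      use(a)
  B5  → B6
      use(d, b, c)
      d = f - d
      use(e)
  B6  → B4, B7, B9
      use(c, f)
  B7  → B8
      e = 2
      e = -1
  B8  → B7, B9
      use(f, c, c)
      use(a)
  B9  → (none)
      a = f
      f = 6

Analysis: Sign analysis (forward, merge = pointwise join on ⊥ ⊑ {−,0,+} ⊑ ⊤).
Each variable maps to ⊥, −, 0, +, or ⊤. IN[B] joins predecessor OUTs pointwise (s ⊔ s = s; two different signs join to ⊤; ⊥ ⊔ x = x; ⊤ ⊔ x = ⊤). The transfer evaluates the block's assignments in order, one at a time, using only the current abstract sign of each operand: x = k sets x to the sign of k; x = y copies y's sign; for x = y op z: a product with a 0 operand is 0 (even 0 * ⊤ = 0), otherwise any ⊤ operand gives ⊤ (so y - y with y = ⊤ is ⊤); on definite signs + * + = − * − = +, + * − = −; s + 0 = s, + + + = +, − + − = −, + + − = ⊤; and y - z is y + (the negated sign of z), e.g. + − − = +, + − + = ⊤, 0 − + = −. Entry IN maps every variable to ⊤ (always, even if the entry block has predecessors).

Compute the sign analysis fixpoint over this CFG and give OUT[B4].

Per-block solution:
  B0:  IN=(all ⊤)  OUT={a:-; rest ⊤}
  B1:  IN={a:-; rest ⊤}  OUT={f:+; rest ⊤}
  B2:  IN={f:+; rest ⊤}  OUT={f:+; rest ⊤}
  B3:  IN={f:+; rest ⊤}  OUT={c:+, f:+; rest ⊤}
  B4:  IN={f:+; rest ⊤}  OUT={f:+; rest ⊤}
  B5:  IN={f:+; rest ⊤}  OUT={f:+; rest ⊤}
  B6:  IN={f:+; rest ⊤}  OUT={f:+; rest ⊤}
  B7:  IN={f:+; rest ⊤}  OUT={e:-, f:+; rest ⊤}
  B8:  IN={e:-, f:+; rest ⊤}  OUT={e:-, f:+; rest ⊤}
  B9:  IN={f:+; rest ⊤}  OUT={a:+, f:+; rest ⊤}

Merge at B4: IN[B4] = OUT[B3] ⊔ OUT[B6] = {a: ⊤, b: ⊤, c: ⊤, d: ⊤, e: ⊤, f: +}
Applying B4's transfer function to that IN value gives OUT[B4] (row B4 above).

Answer: {a: ⊤, b: ⊤, c: ⊤, d: ⊤, e: ⊤, f: +}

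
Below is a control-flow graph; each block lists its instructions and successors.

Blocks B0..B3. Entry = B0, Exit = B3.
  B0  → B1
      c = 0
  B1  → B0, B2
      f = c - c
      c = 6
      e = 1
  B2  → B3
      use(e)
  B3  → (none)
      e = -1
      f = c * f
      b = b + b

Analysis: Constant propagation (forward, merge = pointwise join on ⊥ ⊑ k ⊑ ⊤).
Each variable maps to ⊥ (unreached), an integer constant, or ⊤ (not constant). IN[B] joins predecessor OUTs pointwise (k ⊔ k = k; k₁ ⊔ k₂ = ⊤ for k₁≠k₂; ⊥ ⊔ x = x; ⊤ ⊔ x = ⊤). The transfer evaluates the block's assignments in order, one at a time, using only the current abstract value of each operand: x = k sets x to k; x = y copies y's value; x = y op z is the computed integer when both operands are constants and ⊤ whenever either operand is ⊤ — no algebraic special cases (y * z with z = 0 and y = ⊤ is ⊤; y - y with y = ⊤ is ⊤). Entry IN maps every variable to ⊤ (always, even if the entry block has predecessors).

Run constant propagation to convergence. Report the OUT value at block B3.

Answer: {a: ⊤, b: ⊤, c: 6, d: ⊤, e: -1, f: 0}

Trace:
Converged values:
  B0:   IN=(all ⊤)   OUT={c:0; rest ⊤}
  B1:   IN={c:0; rest ⊤}   OUT={c:6, e:1, f:0; rest ⊤}
  B2:   IN={c:6, e:1, f:0; rest ⊤}   OUT={c:6, e:1, f:0; rest ⊤}
  B3:   IN={c:6, e:1, f:0; rest ⊤}   OUT={c:6, e:-1, f:0; rest ⊤}

Merge at B3: IN[B3] = OUT[B2] = {a: ⊤, b: ⊤, c: 6, d: ⊤, e: 1, f: 0}
Applying B3's transfer function to that IN value gives OUT[B3] (row B3 above).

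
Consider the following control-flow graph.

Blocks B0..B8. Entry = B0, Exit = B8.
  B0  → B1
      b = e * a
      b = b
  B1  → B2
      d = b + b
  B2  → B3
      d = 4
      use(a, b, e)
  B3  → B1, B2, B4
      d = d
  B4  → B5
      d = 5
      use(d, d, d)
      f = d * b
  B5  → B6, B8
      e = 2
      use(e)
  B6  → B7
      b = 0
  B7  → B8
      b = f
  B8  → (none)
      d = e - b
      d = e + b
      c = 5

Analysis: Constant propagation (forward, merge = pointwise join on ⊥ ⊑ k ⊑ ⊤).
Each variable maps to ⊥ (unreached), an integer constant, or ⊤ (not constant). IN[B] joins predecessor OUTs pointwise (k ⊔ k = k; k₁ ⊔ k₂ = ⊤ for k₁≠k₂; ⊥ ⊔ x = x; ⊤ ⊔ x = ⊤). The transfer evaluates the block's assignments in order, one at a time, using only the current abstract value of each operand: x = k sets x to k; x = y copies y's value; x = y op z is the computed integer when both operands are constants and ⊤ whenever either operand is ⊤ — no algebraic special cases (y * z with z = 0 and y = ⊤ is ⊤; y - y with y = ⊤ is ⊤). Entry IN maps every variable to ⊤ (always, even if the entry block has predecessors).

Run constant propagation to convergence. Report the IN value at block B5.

Per-block solution:
  B0:  IN=(all ⊤)  OUT=(all ⊤)
  B1:  IN=(all ⊤)  OUT=(all ⊤)
  B2:  IN=(all ⊤)  OUT={d:4; rest ⊤}
  B3:  IN={d:4; rest ⊤}  OUT={d:4; rest ⊤}
  B4:  IN={d:4; rest ⊤}  OUT={d:5; rest ⊤}
  B5:  IN={d:5; rest ⊤}  OUT={d:5, e:2; rest ⊤}
  B6:  IN={d:5, e:2; rest ⊤}  OUT={b:0, d:5, e:2; rest ⊤}
  B7:  IN={b:0, d:5, e:2; rest ⊤}  OUT={d:5, e:2; rest ⊤}
  B8:  IN={d:5, e:2; rest ⊤}  OUT={c:5, e:2; rest ⊤}

Merge at B5: IN[B5] = OUT[B4] = {a: ⊤, b: ⊤, c: ⊤, d: 5, e: ⊤, f: ⊤}

Answer: {a: ⊤, b: ⊤, c: ⊤, d: 5, e: ⊤, f: ⊤}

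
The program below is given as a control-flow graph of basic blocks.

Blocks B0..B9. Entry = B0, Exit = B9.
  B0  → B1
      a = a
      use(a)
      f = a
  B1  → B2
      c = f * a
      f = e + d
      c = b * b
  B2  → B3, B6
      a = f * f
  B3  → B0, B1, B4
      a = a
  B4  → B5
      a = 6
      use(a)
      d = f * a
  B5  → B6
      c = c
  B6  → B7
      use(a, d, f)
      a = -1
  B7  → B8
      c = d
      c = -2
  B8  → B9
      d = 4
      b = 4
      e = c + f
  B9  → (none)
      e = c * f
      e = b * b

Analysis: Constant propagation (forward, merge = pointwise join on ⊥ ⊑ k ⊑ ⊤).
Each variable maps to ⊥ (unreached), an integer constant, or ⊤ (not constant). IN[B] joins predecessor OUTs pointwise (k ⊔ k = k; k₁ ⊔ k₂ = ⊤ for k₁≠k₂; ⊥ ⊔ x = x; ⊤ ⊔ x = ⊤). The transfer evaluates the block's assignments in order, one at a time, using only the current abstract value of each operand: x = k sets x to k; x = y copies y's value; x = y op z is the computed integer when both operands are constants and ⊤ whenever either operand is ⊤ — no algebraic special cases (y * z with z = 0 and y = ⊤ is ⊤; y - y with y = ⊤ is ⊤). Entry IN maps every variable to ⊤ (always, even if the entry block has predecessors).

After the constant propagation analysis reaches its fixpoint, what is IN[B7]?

Answer: {a: -1, b: ⊤, c: ⊤, d: ⊤, e: ⊤, f: ⊤}

Derivation:
Fixpoint table:
  B0:  IN=(all ⊤)  OUT=(all ⊤)
  B1:  IN=(all ⊤)  OUT=(all ⊤)
  B2:  IN=(all ⊤)  OUT=(all ⊤)
  B3:  IN=(all ⊤)  OUT=(all ⊤)
  B4:  IN=(all ⊤)  OUT={a:6; rest ⊤}
  B5:  IN={a:6; rest ⊤}  OUT={a:6; rest ⊤}
  B6:  IN=(all ⊤)  OUT={a:-1; rest ⊤}
  B7:  IN={a:-1; rest ⊤}  OUT={a:-1, c:-2; rest ⊤}
  B8:  IN={a:-1, c:-2; rest ⊤}  OUT={a:-1, b:4, c:-2, d:4; rest ⊤}
  B9:  IN={a:-1, b:4, c:-2, d:4; rest ⊤}  OUT={a:-1, b:4, c:-2, d:4, e:16; rest ⊤}

Merge at B7: IN[B7] = OUT[B6] = {a: -1, b: ⊤, c: ⊤, d: ⊤, e: ⊤, f: ⊤}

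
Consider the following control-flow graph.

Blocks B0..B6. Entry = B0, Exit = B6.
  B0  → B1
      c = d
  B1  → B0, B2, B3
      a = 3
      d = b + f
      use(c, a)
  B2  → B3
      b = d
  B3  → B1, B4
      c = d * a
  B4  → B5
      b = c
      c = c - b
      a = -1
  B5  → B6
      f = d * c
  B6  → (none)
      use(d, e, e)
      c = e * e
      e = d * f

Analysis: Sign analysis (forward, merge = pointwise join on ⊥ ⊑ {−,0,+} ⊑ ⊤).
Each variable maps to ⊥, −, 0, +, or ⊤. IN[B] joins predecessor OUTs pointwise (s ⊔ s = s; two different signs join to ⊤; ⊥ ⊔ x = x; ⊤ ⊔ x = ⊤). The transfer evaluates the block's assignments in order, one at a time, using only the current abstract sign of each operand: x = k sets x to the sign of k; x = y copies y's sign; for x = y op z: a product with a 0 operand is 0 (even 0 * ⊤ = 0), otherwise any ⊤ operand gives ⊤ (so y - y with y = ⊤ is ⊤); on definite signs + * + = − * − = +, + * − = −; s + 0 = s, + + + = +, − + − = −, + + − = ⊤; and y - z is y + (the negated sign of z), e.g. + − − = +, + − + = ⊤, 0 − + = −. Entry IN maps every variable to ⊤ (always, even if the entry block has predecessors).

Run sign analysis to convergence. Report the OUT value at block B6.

Per-block solution:
  B0:   IN=(all ⊤)   OUT=(all ⊤)
  B1:   IN=(all ⊤)   OUT={a:+; rest ⊤}
  B2:   IN={a:+; rest ⊤}   OUT={a:+; rest ⊤}
  B3:   IN={a:+; rest ⊤}   OUT={a:+; rest ⊤}
  B4:   IN={a:+; rest ⊤}   OUT={a:-; rest ⊤}
  B5:   IN={a:-; rest ⊤}   OUT={a:-; rest ⊤}
  B6:   IN={a:-; rest ⊤}   OUT={a:-; rest ⊤}

Merge at B6: IN[B6] = OUT[B5] = {a: -, b: ⊤, c: ⊤, d: ⊤, e: ⊤, f: ⊤}
Applying B6's transfer function to that IN value gives OUT[B6] (row B6 above).

Answer: {a: -, b: ⊤, c: ⊤, d: ⊤, e: ⊤, f: ⊤}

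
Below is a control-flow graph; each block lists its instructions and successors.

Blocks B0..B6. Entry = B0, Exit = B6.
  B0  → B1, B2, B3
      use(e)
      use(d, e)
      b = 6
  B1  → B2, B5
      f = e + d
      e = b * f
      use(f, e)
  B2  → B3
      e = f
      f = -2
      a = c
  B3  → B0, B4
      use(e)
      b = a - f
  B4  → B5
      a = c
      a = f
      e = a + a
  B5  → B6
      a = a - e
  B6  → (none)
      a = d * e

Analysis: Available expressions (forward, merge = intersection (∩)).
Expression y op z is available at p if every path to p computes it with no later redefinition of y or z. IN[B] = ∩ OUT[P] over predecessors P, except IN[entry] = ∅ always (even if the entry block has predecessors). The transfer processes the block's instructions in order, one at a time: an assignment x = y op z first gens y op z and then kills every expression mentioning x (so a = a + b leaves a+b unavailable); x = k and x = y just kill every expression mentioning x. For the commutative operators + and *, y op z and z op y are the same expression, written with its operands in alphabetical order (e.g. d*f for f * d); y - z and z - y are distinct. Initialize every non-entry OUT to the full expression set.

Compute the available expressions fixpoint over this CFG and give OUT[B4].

Answer: {a+a}

Trace:
Fixpoint table:
  B0:   IN={}   OUT={}
  B1:   IN={}   OUT={b*f}
  B2:   IN={}   OUT={}
  B3:   IN={}   OUT={a-f}
  B4:   IN={a-f}   OUT={a+a}
  B5:   IN={}   OUT={}
  B6:   IN={}   OUT={d*e}

Merge at B4: IN[B4] = OUT[B3] = {a-f}
Applying B4's transfer function to that IN value gives OUT[B4] (row B4 above).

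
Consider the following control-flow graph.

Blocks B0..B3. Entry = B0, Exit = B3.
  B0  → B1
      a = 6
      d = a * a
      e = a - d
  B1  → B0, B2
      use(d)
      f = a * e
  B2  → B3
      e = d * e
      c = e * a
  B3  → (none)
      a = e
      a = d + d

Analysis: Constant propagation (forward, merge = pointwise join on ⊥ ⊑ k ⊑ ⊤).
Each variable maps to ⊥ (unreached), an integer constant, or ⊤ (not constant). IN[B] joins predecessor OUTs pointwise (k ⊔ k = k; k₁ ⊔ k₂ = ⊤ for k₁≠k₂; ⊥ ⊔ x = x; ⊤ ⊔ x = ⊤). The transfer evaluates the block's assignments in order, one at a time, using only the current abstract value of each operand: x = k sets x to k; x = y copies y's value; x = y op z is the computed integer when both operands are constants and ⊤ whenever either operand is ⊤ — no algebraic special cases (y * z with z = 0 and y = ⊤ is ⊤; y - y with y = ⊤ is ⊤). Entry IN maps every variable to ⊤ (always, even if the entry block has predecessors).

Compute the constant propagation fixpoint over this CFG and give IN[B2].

Answer: {a: 6, b: ⊤, c: ⊤, d: 36, e: -30, f: -180}

Derivation:
Per-block solution:
  B0:   IN=(all ⊤)   OUT={a:6, d:36, e:-30; rest ⊤}
  B1:   IN={a:6, d:36, e:-30; rest ⊤}   OUT={a:6, d:36, e:-30, f:-180; rest ⊤}
  B2:   IN={a:6, d:36, e:-30, f:-180; rest ⊤}   OUT={a:6, c:-6480, d:36, e:-1080, f:-180; rest ⊤}
  B3:   IN={a:6, c:-6480, d:36, e:-1080, f:-180; rest ⊤}   OUT={a:72, c:-6480, d:36, e:-1080, f:-180; rest ⊤}

Merge at B2: IN[B2] = OUT[B1] = {a: 6, b: ⊤, c: ⊤, d: 36, e: -30, f: -180}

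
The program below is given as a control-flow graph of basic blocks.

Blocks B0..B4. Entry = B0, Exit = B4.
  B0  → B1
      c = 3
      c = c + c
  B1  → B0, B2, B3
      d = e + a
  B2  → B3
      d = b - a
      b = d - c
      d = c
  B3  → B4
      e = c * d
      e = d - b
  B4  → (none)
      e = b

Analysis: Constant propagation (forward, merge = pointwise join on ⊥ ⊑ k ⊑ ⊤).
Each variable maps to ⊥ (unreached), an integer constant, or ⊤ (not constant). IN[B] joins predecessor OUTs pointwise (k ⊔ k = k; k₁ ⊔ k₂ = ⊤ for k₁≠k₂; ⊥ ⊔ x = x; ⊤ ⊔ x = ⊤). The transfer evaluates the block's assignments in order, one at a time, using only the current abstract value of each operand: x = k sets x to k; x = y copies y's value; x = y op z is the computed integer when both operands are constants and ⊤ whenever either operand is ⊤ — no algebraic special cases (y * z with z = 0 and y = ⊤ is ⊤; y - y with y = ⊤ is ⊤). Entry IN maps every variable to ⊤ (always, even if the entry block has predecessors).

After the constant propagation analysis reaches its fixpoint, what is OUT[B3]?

Answer: {a: ⊤, b: ⊤, c: 6, d: ⊤, e: ⊤, f: ⊤}

Working:
Fixpoint table:
  B0: | IN=(all ⊤) | OUT={c:6; rest ⊤}
  B1: | IN={c:6; rest ⊤} | OUT={c:6; rest ⊤}
  B2: | IN={c:6; rest ⊤} | OUT={c:6, d:6; rest ⊤}
  B3: | IN={c:6; rest ⊤} | OUT={c:6; rest ⊤}
  B4: | IN={c:6; rest ⊤} | OUT={c:6; rest ⊤}

Merge at B3: IN[B3] = OUT[B1] ⊔ OUT[B2] = {a: ⊤, b: ⊤, c: 6, d: ⊤, e: ⊤, f: ⊤}
Applying B3's transfer function to that IN value gives OUT[B3] (row B3 above).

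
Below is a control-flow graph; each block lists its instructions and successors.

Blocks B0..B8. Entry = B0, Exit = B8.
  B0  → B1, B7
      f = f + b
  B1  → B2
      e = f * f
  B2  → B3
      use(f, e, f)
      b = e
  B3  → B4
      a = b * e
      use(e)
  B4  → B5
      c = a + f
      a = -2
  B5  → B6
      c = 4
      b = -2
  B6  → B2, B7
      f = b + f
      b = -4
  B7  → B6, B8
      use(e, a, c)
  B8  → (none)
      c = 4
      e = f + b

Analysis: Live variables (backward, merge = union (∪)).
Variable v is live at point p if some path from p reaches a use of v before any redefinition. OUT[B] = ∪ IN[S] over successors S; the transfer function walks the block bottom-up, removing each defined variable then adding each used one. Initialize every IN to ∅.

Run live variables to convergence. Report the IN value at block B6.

Converged values:
  B0:  IN={a, b, c, e, f}  OUT={a, b, c, e, f}
  B1:  IN={f}  OUT={e, f}
  B2:  IN={e, f}  OUT={b, e, f}
  B3:  IN={b, e, f}  OUT={a, e, f}
  B4:  IN={a, e, f}  OUT={a, e, f}
  B5:  IN={a, e, f}  OUT={a, b, c, e, f}
  B6:  IN={a, b, c, e, f}  OUT={a, b, c, e, f}
  B7:  IN={a, b, c, e, f}  OUT={a, b, c, e, f}
  B8:  IN={b, f}  OUT={}

Merge at B6: OUT[B6] = IN[B2] ⊔ IN[B7] = {a, b, c, e, f}
Applying B6's transfer function to that OUT value gives IN[B6] (row B6 above).

Answer: {a, b, c, e, f}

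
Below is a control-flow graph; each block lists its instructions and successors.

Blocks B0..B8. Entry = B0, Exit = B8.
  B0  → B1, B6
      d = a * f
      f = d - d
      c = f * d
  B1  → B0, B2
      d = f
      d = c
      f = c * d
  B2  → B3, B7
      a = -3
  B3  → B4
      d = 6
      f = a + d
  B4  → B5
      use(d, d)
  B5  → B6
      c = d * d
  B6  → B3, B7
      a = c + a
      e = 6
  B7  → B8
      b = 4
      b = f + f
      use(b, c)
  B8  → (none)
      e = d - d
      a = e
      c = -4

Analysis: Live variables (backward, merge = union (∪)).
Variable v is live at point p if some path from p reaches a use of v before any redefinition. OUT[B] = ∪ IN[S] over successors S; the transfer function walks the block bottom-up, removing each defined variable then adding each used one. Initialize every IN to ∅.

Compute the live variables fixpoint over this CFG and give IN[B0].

Answer: {a, f}

Derivation:
Fixpoint table:
  B0: | IN={a, f} | OUT={a, c, d, f}
  B1: | IN={a, c, f} | OUT={a, c, d, f}
  B2: | IN={c, d, f} | OUT={a, c, d, f}
  B3: | IN={a} | OUT={a, d, f}
  B4: | IN={a, d, f} | OUT={a, d, f}
  B5: | IN={a, d, f} | OUT={a, c, d, f}
  B6: | IN={a, c, d, f} | OUT={a, c, d, f}
  B7: | IN={c, d, f} | OUT={d}
  B8: | IN={d} | OUT={}

Merge at B0: OUT[B0] = IN[B1] ⊔ IN[B6] = {a, c, d, f}
Applying B0's transfer function to that OUT value gives IN[B0] (row B0 above).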